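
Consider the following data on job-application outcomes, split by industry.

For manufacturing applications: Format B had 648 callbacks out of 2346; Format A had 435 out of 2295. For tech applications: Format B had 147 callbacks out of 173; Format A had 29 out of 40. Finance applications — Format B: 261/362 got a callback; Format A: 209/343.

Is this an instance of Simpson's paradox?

No

Manufacturing: Format B 648/2346 = 27.6%, Format A 435/2295 = 19.0% → Format B
Tech: Format B 147/173 = 85.0%, Format A 29/40 = 72.5% → Format B
Finance: Format B 261/362 = 72.1%, Format A 209/343 = 60.9% → Format B
Overall: Format B 1056/2881 = 36.7%, Format A 673/2678 = 25.1% → Format B
Format B wins overall and in every industry group — no reversal.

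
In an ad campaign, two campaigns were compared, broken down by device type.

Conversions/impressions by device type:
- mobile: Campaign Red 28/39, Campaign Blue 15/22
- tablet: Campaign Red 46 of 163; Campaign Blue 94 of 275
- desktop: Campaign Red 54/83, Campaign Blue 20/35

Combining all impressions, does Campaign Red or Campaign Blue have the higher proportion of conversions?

Campaign Red

Mobile: Campaign Red 28/39 = 71.8%, Campaign Blue 15/22 = 68.2% → Campaign Red
Tablet: Campaign Red 46/163 = 28.2%, Campaign Blue 94/275 = 34.2% → Campaign Blue
Desktop: Campaign Red 54/83 = 65.1%, Campaign Blue 20/35 = 57.1% → Campaign Red
Overall: Campaign Red 128/285 = 44.9%, Campaign Blue 129/332 = 38.9% → Campaign Red
(Neither sweeps every device group, but Campaign Red has the higher pooled rate.)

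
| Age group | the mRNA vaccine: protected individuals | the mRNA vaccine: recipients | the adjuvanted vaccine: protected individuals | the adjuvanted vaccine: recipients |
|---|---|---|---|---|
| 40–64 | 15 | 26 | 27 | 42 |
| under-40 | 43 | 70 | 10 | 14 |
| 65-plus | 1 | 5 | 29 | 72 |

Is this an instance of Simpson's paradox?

Yes

40–64: the mRNA vaccine 15/26 = 57.7%, the adjuvanted vaccine 27/42 = 64.3% → the adjuvanted vaccine
Under-40: the mRNA vaccine 43/70 = 61.4%, the adjuvanted vaccine 10/14 = 71.4% → the adjuvanted vaccine
65-plus: the mRNA vaccine 1/5 = 20.0%, the adjuvanted vaccine 29/72 = 40.3% → the adjuvanted vaccine
Overall: the mRNA vaccine 59/101 = 58.4%, the adjuvanted vaccine 66/128 = 51.6% → the mRNA vaccine
The adjuvanted vaccine wins each age group but the mRNA vaccine wins overall — the comparison reverses. The adjuvanted vaccine's recipients skew toward 65-plus, which has a lower base rate.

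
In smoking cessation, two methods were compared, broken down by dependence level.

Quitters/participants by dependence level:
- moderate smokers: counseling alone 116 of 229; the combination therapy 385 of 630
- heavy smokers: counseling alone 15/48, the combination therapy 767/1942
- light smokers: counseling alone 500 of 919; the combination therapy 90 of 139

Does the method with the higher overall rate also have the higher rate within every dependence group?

No

Moderate smokers: counseling alone 116/229 = 50.7%, the combination therapy 385/630 = 61.1% → the combination therapy
Heavy smokers: counseling alone 15/48 = 31.2%, the combination therapy 767/1942 = 39.5% → the combination therapy
Light smokers: counseling alone 500/919 = 54.4%, the combination therapy 90/139 = 64.7% → the combination therapy
Overall: counseling alone 631/1196 = 52.8%, the combination therapy 1242/2711 = 45.8% → counseling alone
The combination therapy wins each dependence group but counseling alone wins overall — the comparison reverses. The combination therapy's participants skew toward heavy smokers, which has a lower base rate.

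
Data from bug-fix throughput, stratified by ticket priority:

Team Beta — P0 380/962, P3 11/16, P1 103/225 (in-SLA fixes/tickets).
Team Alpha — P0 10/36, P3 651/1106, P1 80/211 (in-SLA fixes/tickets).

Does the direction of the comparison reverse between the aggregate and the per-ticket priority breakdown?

P0: Team Beta 380/962 = 39.5%, Team Alpha 10/36 = 27.8% → Team Beta
P3: Team Beta 11/16 = 68.8%, Team Alpha 651/1106 = 58.9% → Team Beta
P1: Team Beta 103/225 = 45.8%, Team Alpha 80/211 = 37.9% → Team Beta
Overall: Team Beta 494/1203 = 41.1%, Team Alpha 741/1353 = 54.8% → Team Alpha
Team Beta wins each ticket group but Team Alpha wins overall — the comparison reverses. Team Beta's tickets skew toward P0, which has a lower base rate.

Yes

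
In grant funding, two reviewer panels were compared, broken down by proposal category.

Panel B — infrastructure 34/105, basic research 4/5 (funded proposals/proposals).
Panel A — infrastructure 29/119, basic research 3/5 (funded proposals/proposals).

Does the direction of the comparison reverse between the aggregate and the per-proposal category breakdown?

Infrastructure: Panel B 34/105 = 32.4%, Panel A 29/119 = 24.4% → Panel B
Basic research: Panel B 4/5 = 80.0%, Panel A 3/5 = 60.0% → Panel B
Overall: Panel B 38/110 = 34.5%, Panel A 32/124 = 25.8% → Panel B
Panel B wins overall and in every proposal group — no reversal.

No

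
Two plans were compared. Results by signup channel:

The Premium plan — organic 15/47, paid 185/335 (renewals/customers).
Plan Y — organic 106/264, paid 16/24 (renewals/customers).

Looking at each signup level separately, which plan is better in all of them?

Plan Y

Organic: the Premium plan 15/47 = 31.9%, Plan Y 106/264 = 40.2% → Plan Y
Paid: the Premium plan 185/335 = 55.2%, Plan Y 16/24 = 66.7% → Plan Y
Plan Y has the higher rate in both groups.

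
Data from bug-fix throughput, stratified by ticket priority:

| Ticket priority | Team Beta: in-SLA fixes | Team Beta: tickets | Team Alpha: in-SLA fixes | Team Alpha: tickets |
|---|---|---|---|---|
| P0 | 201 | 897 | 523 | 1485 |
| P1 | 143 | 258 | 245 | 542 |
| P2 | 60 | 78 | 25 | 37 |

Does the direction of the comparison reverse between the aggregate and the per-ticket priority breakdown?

P0: Team Beta 201/897 = 22.4%, Team Alpha 523/1485 = 35.2% → Team Alpha
P1: Team Beta 143/258 = 55.4%, Team Alpha 245/542 = 45.2% → Team Beta
P2: Team Beta 60/78 = 76.9%, Team Alpha 25/37 = 67.6% → Team Beta
Overall: Team Beta 404/1233 = 32.8%, Team Alpha 793/2064 = 38.4% → Team Alpha
Neither sweeps: Team Beta wins 2 of 3 groups, Team Alpha wins 1. Team Alpha wins overall but not every group — no Simpson reversal.

No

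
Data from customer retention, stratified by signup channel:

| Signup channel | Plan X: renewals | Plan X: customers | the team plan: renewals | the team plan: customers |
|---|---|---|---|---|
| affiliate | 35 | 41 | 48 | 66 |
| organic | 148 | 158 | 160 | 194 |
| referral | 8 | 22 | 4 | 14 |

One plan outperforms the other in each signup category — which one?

Plan X

Affiliate: Plan X 35/41 = 85.4%, the team plan 48/66 = 72.7% → Plan X
Organic: Plan X 148/158 = 93.7%, the team plan 160/194 = 82.5% → Plan X
Referral: Plan X 8/22 = 36.4%, the team plan 4/14 = 28.6% → Plan X
Plan X has the higher rate in all 3 groups.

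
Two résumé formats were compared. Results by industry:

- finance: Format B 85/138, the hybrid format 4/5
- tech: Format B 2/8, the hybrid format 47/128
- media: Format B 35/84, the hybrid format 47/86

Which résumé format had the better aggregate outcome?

Finance: Format B 85/138 = 61.6%, the hybrid format 4/5 = 80.0% → the hybrid format
Tech: Format B 2/8 = 25.0%, the hybrid format 47/128 = 36.7% → the hybrid format
Media: Format B 35/84 = 41.7%, the hybrid format 47/86 = 54.7% → the hybrid format
Overall: Format B 122/230 = 53.0%, the hybrid format 98/219 = 44.7% → Format B
(The hybrid format wins every industry group but Format B wins overall — the hybrid format's applications skew toward the low-rate tech group.)

Format B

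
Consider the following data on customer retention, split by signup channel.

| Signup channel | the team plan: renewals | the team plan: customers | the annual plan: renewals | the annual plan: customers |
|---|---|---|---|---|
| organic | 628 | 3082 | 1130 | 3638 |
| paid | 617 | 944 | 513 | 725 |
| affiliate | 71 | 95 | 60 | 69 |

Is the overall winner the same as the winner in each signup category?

Organic: the team plan 628/3082 = 20.4%, the annual plan 1130/3638 = 31.1% → the annual plan
Paid: the team plan 617/944 = 65.4%, the annual plan 513/725 = 70.8% → the annual plan
Affiliate: the team plan 71/95 = 74.7%, the annual plan 60/69 = 87.0% → the annual plan
Overall: the team plan 1316/4121 = 31.9%, the annual plan 1703/4432 = 38.4% → the annual plan
The annual plan wins overall and in every signup group — no reversal.

Yes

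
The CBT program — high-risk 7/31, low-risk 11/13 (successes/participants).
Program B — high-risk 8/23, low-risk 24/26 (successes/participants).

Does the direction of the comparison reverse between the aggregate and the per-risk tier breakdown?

High-risk: the CBT program 7/31 = 22.6%, Program B 8/23 = 34.8% → Program B
Low-risk: the CBT program 11/13 = 84.6%, Program B 24/26 = 92.3% → Program B
Overall: the CBT program 18/44 = 40.9%, Program B 32/49 = 65.3% → Program B
Program B wins overall and in every risk group — no reversal.

No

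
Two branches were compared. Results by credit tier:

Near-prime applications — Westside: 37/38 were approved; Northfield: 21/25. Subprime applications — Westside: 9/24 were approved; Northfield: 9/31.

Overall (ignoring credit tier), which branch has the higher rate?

Near-prime: Westside 37/38 = 97.4%, Northfield 21/25 = 84.0% → Westside
Subprime: Westside 9/24 = 37.5%, Northfield 9/31 = 29.0% → Westside
Overall: Westside 46/62 = 74.2%, Northfield 30/56 = 53.6% → Westside

Westside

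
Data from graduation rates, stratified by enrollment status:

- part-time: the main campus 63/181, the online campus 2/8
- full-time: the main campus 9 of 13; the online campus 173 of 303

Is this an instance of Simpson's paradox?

Yes

Part-time: the main campus 63/181 = 34.8%, the online campus 2/8 = 25.0% → the main campus
Full-time: the main campus 9/13 = 69.2%, the online campus 173/303 = 57.1% → the main campus
Overall: the main campus 72/194 = 37.1%, the online campus 175/311 = 56.3% → the online campus
The main campus wins each enrollment group but the online campus wins overall — the comparison reverses. The main campus's students skew toward part-time, which has a lower base rate.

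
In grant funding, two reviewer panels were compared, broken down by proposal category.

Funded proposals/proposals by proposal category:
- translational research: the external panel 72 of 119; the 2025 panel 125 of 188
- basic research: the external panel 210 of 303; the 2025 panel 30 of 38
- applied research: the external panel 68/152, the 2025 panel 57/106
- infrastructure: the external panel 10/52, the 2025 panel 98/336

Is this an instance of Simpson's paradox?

Yes

Translational research: the external panel 72/119 = 60.5%, the 2025 panel 125/188 = 66.5% → the 2025 panel
Basic research: the external panel 210/303 = 69.3%, the 2025 panel 30/38 = 78.9% → the 2025 panel
Applied research: the external panel 68/152 = 44.7%, the 2025 panel 57/106 = 53.8% → the 2025 panel
Infrastructure: the external panel 10/52 = 19.2%, the 2025 panel 98/336 = 29.2% → the 2025 panel
Overall: the external panel 360/626 = 57.5%, the 2025 panel 310/668 = 46.4% → the external panel
The 2025 panel wins each proposal group but the external panel wins overall — the comparison reverses. The 2025 panel's proposals skew toward infrastructure, which has a lower base rate.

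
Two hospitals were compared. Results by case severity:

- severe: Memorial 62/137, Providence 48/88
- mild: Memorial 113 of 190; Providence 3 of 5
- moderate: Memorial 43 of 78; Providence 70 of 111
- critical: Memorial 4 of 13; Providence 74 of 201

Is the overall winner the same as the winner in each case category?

No

Severe: Memorial 62/137 = 45.3%, Providence 48/88 = 54.5% → Providence
Mild: Memorial 113/190 = 59.5%, Providence 3/5 = 60.0% → Providence
Moderate: Memorial 43/78 = 55.1%, Providence 70/111 = 63.1% → Providence
Critical: Memorial 4/13 = 30.8%, Providence 74/201 = 36.8% → Providence
Overall: Memorial 222/418 = 53.1%, Providence 195/405 = 48.1% → Memorial
Providence wins each case group but Memorial wins overall — the comparison reverses. Providence's patients skew toward critical, which has a lower base rate.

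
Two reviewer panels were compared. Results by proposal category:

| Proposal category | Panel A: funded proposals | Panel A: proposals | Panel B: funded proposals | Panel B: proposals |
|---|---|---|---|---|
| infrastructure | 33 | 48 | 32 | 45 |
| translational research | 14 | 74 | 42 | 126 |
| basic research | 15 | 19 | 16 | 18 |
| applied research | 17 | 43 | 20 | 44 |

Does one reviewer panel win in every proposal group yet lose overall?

No

Infrastructure: Panel A 33/48 = 68.8%, Panel B 32/45 = 71.1% → Panel B
Translational research: Panel A 14/74 = 18.9%, Panel B 42/126 = 33.3% → Panel B
Basic research: Panel A 15/19 = 78.9%, Panel B 16/18 = 88.9% → Panel B
Applied research: Panel A 17/43 = 39.5%, Panel B 20/44 = 45.5% → Panel B
Overall: Panel A 79/184 = 42.9%, Panel B 110/233 = 47.2% → Panel B
Panel B wins overall and in every proposal group — no reversal.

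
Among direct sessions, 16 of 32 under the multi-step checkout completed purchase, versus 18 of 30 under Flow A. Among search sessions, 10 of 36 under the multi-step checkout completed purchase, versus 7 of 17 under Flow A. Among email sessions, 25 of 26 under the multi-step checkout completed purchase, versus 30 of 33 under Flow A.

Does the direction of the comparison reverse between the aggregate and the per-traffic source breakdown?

Direct: the multi-step checkout 16/32 = 50.0%, Flow A 18/30 = 60.0% → Flow A
Search: the multi-step checkout 10/36 = 27.8%, Flow A 7/17 = 41.2% → Flow A
Email: the multi-step checkout 25/26 = 96.2%, Flow A 30/33 = 90.9% → the multi-step checkout
Overall: the multi-step checkout 51/94 = 54.3%, Flow A 55/80 = 68.8% → Flow A
Neither sweeps: the multi-step checkout wins 1 of 3 groups, Flow A wins 2. Flow A wins overall but not every group — no Simpson reversal.

No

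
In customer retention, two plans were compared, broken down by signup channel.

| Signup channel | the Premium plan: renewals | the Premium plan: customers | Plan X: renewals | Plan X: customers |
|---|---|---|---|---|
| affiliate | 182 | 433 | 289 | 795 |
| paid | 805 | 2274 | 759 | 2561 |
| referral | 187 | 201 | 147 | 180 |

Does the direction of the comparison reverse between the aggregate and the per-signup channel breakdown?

Affiliate: the Premium plan 182/433 = 42.0%, Plan X 289/795 = 36.4% → the Premium plan
Paid: the Premium plan 805/2274 = 35.4%, Plan X 759/2561 = 29.6% → the Premium plan
Referral: the Premium plan 187/201 = 93.0%, Plan X 147/180 = 81.7% → the Premium plan
Overall: the Premium plan 1174/2908 = 40.4%, Plan X 1195/3536 = 33.8% → the Premium plan
The Premium plan wins overall and in every signup group — no reversal.

No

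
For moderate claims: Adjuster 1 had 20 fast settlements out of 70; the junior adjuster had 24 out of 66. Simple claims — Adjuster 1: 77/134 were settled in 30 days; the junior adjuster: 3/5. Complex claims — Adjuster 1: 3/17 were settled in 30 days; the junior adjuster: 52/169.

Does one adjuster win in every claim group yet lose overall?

Moderate: Adjuster 1 20/70 = 28.6%, the junior adjuster 24/66 = 36.4% → the junior adjuster
Simple: Adjuster 1 77/134 = 57.5%, the junior adjuster 3/5 = 60.0% → the junior adjuster
Complex: Adjuster 1 3/17 = 17.6%, the junior adjuster 52/169 = 30.8% → the junior adjuster
Overall: Adjuster 1 100/221 = 45.2%, the junior adjuster 79/240 = 32.9% → Adjuster 1
The junior adjuster wins each claim group but Adjuster 1 wins overall — the comparison reverses. The junior adjuster's claims skew toward complex, which has a lower base rate.

Yes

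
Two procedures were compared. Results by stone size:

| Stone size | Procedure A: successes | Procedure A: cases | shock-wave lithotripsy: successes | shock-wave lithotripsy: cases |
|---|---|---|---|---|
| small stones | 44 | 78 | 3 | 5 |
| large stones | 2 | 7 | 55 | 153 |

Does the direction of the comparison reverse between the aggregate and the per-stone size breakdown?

Yes

Small stones: Procedure A 44/78 = 56.4%, shock-wave lithotripsy 3/5 = 60.0% → shock-wave lithotripsy
Large stones: Procedure A 2/7 = 28.6%, shock-wave lithotripsy 55/153 = 35.9% → shock-wave lithotripsy
Overall: Procedure A 46/85 = 54.1%, shock-wave lithotripsy 58/158 = 36.7% → Procedure A
Shock-wave lithotripsy wins each stone group but Procedure A wins overall — the comparison reverses. Shock-wave lithotripsy's cases skew toward large stones, which has a lower base rate.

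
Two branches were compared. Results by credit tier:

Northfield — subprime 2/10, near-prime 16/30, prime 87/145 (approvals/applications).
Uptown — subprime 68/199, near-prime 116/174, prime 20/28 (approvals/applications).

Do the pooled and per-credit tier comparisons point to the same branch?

No

Subprime: Northfield 2/10 = 20.0%, Uptown 68/199 = 34.2% → Uptown
Near-prime: Northfield 16/30 = 53.3%, Uptown 116/174 = 66.7% → Uptown
Prime: Northfield 87/145 = 60.0%, Uptown 20/28 = 71.4% → Uptown
Overall: Northfield 105/185 = 56.8%, Uptown 204/401 = 50.9% → Northfield
Uptown wins each credit group but Northfield wins overall — the comparison reverses. Uptown's applications skew toward subprime, which has a lower base rate.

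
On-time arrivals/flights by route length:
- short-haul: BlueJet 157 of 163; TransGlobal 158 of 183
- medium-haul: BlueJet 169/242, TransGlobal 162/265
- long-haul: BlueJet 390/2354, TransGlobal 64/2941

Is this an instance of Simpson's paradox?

No

Short-haul: BlueJet 157/163 = 96.3%, TransGlobal 158/183 = 86.3% → BlueJet
Medium-haul: BlueJet 169/242 = 69.8%, TransGlobal 162/265 = 61.1% → BlueJet
Long-haul: BlueJet 390/2354 = 16.6%, TransGlobal 64/2941 = 2.2% → BlueJet
Overall: BlueJet 716/2759 = 26.0%, TransGlobal 384/3389 = 11.3% → BlueJet
BlueJet wins overall and in every route group — no reversal.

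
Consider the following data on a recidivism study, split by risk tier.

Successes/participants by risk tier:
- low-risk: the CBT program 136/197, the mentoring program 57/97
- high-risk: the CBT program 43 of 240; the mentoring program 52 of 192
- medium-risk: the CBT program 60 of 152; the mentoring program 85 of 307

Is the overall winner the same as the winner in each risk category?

Low-risk: the CBT program 136/197 = 69.0%, the mentoring program 57/97 = 58.8% → the CBT program
High-risk: the CBT program 43/240 = 17.9%, the mentoring program 52/192 = 27.1% → the mentoring program
Medium-risk: the CBT program 60/152 = 39.5%, the mentoring program 85/307 = 27.7% → the CBT program
Overall: the CBT program 239/589 = 40.6%, the mentoring program 194/596 = 32.6% → the CBT program
Neither sweeps: the CBT program wins 2 of 3 groups, the mentoring program wins 1. The CBT program wins overall but not every group — no Simpson reversal.

No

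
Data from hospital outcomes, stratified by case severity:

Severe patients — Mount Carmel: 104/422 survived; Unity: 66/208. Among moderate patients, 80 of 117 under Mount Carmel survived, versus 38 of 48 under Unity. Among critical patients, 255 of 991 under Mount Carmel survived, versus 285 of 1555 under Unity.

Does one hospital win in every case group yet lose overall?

No

Severe: Mount Carmel 104/422 = 24.6%, Unity 66/208 = 31.7% → Unity
Moderate: Mount Carmel 80/117 = 68.4%, Unity 38/48 = 79.2% → Unity
Critical: Mount Carmel 255/991 = 25.7%, Unity 285/1555 = 18.3% → Mount Carmel
Overall: Mount Carmel 439/1530 = 28.7%, Unity 389/1811 = 21.5% → Mount Carmel
Neither sweeps: Mount Carmel wins 1 of 3 groups, Unity wins 2. Mount Carmel wins overall but not every group — no Simpson reversal.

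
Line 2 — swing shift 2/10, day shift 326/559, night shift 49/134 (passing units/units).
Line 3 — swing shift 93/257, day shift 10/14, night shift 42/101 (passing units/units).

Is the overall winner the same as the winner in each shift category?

No

Swing shift: Line 2 2/10 = 20.0%, Line 3 93/257 = 36.2% → Line 3
Day shift: Line 2 326/559 = 58.3%, Line 3 10/14 = 71.4% → Line 3
Night shift: Line 2 49/134 = 36.6%, Line 3 42/101 = 41.6% → Line 3
Overall: Line 2 377/703 = 53.6%, Line 3 145/372 = 39.0% → Line 2
Line 3 wins each shift group but Line 2 wins overall — the comparison reverses. Line 3's units skew toward swing shift, which has a lower base rate.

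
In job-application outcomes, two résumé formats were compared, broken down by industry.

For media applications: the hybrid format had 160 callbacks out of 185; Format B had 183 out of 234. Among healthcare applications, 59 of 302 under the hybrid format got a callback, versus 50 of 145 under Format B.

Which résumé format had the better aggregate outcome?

Format B

Media: the hybrid format 160/185 = 86.5%, Format B 183/234 = 78.2% → the hybrid format
Healthcare: the hybrid format 59/302 = 19.5%, Format B 50/145 = 34.5% → Format B
Overall: the hybrid format 219/487 = 45.0%, Format B 233/379 = 61.5% → Format B
(Neither sweeps every industry group, but Format B has the higher pooled rate.)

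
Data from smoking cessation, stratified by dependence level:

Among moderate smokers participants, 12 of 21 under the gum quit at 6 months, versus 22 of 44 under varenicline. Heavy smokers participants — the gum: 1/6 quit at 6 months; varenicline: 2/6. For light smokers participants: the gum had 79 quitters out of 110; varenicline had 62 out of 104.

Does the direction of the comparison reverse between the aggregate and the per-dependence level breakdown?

Moderate smokers: the gum 12/21 = 57.1%, varenicline 22/44 = 50.0% → the gum
Heavy smokers: the gum 1/6 = 16.7%, varenicline 2/6 = 33.3% → varenicline
Light smokers: the gum 79/110 = 71.8%, varenicline 62/104 = 59.6% → the gum
Overall: the gum 92/137 = 67.2%, varenicline 86/154 = 55.8% → the gum
Neither sweeps: the gum wins 2 of 3 groups, varenicline wins 1. The gum wins overall but not every group — no Simpson reversal.

No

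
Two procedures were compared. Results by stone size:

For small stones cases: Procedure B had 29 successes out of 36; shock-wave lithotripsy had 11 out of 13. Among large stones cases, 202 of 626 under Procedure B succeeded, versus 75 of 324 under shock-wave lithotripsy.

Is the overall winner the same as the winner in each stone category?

No

Small stones: Procedure B 29/36 = 80.6%, shock-wave lithotripsy 11/13 = 84.6% → shock-wave lithotripsy
Large stones: Procedure B 202/626 = 32.3%, shock-wave lithotripsy 75/324 = 23.1% → Procedure B
Overall: Procedure B 231/662 = 34.9%, shock-wave lithotripsy 86/337 = 25.5% → Procedure B
Neither sweeps: Procedure B wins 1 of 2 groups, shock-wave lithotripsy wins 1. Procedure B wins overall but not every group — no Simpson reversal.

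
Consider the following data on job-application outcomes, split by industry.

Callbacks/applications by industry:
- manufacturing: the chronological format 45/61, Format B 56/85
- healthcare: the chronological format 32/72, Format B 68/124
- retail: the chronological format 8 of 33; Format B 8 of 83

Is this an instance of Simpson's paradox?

Manufacturing: the chronological format 45/61 = 73.8%, Format B 56/85 = 65.9% → the chronological format
Healthcare: the chronological format 32/72 = 44.4%, Format B 68/124 = 54.8% → Format B
Retail: the chronological format 8/33 = 24.2%, Format B 8/83 = 9.6% → the chronological format
Overall: the chronological format 85/166 = 51.2%, Format B 132/292 = 45.2% → the chronological format
Neither sweeps: the chronological format wins 2 of 3 groups, Format B wins 1. The chronological format wins overall but not every group — no Simpson reversal.

No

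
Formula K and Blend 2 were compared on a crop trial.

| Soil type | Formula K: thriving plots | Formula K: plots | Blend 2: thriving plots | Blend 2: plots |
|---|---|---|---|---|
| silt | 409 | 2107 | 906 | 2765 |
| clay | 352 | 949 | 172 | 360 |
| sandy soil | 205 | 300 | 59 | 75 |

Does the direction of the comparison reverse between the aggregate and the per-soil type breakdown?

No

Silt: Formula K 409/2107 = 19.4%, Blend 2 906/2765 = 32.8% → Blend 2
Clay: Formula K 352/949 = 37.1%, Blend 2 172/360 = 47.8% → Blend 2
Sandy soil: Formula K 205/300 = 68.3%, Blend 2 59/75 = 78.7% → Blend 2
Overall: Formula K 966/3356 = 28.8%, Blend 2 1137/3200 = 35.5% → Blend 2
Blend 2 wins overall and in every soil group — no reversal.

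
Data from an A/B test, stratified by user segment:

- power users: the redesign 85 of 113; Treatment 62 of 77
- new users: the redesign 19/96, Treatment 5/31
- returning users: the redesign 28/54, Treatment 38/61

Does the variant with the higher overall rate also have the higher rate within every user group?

Power users: the redesign 85/113 = 75.2%, Treatment 62/77 = 80.5% → Treatment
New users: the redesign 19/96 = 19.8%, Treatment 5/31 = 16.1% → the redesign
Returning users: the redesign 28/54 = 51.9%, Treatment 38/61 = 62.3% → Treatment
Overall: the redesign 132/263 = 50.2%, Treatment 105/169 = 62.1% → Treatment
Neither sweeps: the redesign wins 1 of 3 groups, Treatment wins 2. Treatment wins overall but not every group — no Simpson reversal.

No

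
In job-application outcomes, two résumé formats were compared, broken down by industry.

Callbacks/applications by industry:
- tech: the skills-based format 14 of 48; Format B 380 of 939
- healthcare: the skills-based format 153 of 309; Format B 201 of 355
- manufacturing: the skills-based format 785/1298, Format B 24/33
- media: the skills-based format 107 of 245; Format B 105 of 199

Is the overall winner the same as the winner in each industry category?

Tech: the skills-based format 14/48 = 29.2%, Format B 380/939 = 40.5% → Format B
Healthcare: the skills-based format 153/309 = 49.5%, Format B 201/355 = 56.6% → Format B
Manufacturing: the skills-based format 785/1298 = 60.5%, Format B 24/33 = 72.7% → Format B
Media: the skills-based format 107/245 = 43.7%, Format B 105/199 = 52.8% → Format B
Overall: the skills-based format 1059/1900 = 55.7%, Format B 710/1526 = 46.5% → the skills-based format
Format B wins each industry group but the skills-based format wins overall — the comparison reverses. Format B's applications skew toward tech, which has a lower base rate.

No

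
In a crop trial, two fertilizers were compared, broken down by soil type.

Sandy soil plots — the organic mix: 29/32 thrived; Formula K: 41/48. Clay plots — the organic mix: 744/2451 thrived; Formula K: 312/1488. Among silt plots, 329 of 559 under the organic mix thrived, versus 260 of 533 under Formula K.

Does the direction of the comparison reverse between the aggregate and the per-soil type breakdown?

No

Sandy soil: the organic mix 29/32 = 90.6%, Formula K 41/48 = 85.4% → the organic mix
Clay: the organic mix 744/2451 = 30.4%, Formula K 312/1488 = 21.0% → the organic mix
Silt: the organic mix 329/559 = 58.9%, Formula K 260/533 = 48.8% → the organic mix
Overall: the organic mix 1102/3042 = 36.2%, Formula K 613/2069 = 29.6% → the organic mix
The organic mix wins overall and in every soil group — no reversal.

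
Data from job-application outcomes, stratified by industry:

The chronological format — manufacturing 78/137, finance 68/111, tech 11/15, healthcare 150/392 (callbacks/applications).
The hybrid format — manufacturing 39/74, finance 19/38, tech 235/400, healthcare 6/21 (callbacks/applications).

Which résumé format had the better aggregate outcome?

Manufacturing: the chronological format 78/137 = 56.9%, the hybrid format 39/74 = 52.7% → the chronological format
Finance: the chronological format 68/111 = 61.3%, the hybrid format 19/38 = 50.0% → the chronological format
Tech: the chronological format 11/15 = 73.3%, the hybrid format 235/400 = 58.8% → the chronological format
Healthcare: the chronological format 150/392 = 38.3%, the hybrid format 6/21 = 28.6% → the chronological format
Overall: the chronological format 307/655 = 46.9%, the hybrid format 299/533 = 56.1% → the hybrid format
(The chronological format wins every industry group but the hybrid format wins overall — the chronological format's applications skew toward the low-rate healthcare group.)

the hybrid format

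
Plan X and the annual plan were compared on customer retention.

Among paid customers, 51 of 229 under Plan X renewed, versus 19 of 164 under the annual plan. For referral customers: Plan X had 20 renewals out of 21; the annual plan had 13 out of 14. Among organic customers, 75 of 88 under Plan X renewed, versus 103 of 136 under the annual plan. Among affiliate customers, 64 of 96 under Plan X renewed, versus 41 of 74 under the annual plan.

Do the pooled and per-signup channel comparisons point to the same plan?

Yes

Paid: Plan X 51/229 = 22.3%, the annual plan 19/164 = 11.6% → Plan X
Referral: Plan X 20/21 = 95.2%, the annual plan 13/14 = 92.9% → Plan X
Organic: Plan X 75/88 = 85.2%, the annual plan 103/136 = 75.7% → Plan X
Affiliate: Plan X 64/96 = 66.7%, the annual plan 41/74 = 55.4% → Plan X
Overall: Plan X 210/434 = 48.4%, the annual plan 176/388 = 45.4% → Plan X
Plan X wins overall and in every signup group — no reversal.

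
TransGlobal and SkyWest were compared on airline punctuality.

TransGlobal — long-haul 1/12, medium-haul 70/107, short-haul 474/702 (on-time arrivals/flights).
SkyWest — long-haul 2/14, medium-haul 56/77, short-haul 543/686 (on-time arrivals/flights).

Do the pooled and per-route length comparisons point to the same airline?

Yes

Long-haul: TransGlobal 1/12 = 8.3%, SkyWest 2/14 = 14.3% → SkyWest
Medium-haul: TransGlobal 70/107 = 65.4%, SkyWest 56/77 = 72.7% → SkyWest
Short-haul: TransGlobal 474/702 = 67.5%, SkyWest 543/686 = 79.2% → SkyWest
Overall: TransGlobal 545/821 = 66.4%, SkyWest 601/777 = 77.3% → SkyWest
SkyWest wins overall and in every route group — no reversal.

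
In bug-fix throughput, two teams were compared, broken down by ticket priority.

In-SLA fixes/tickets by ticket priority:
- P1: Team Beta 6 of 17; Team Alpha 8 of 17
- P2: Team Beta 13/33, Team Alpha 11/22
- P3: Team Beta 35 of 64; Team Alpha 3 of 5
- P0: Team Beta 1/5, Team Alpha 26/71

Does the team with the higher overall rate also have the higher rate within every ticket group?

P1: Team Beta 6/17 = 35.3%, Team Alpha 8/17 = 47.1% → Team Alpha
P2: Team Beta 13/33 = 39.4%, Team Alpha 11/22 = 50.0% → Team Alpha
P3: Team Beta 35/64 = 54.7%, Team Alpha 3/5 = 60.0% → Team Alpha
P0: Team Beta 1/5 = 20.0%, Team Alpha 26/71 = 36.6% → Team Alpha
Overall: Team Beta 55/119 = 46.2%, Team Alpha 48/115 = 41.7% → Team Beta
Team Alpha wins each ticket group but Team Beta wins overall — the comparison reverses. Team Alpha's tickets skew toward P0, which has a lower base rate.

No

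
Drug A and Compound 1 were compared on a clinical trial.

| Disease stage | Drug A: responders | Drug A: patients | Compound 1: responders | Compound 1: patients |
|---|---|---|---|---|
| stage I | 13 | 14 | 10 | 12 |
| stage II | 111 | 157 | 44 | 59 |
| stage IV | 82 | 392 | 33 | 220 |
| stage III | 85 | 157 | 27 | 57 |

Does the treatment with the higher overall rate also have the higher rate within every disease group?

Stage I: Drug A 13/14 = 92.9%, Compound 1 10/12 = 83.3% → Drug A
Stage II: Drug A 111/157 = 70.7%, Compound 1 44/59 = 74.6% → Compound 1
Stage IV: Drug A 82/392 = 20.9%, Compound 1 33/220 = 15.0% → Drug A
Stage III: Drug A 85/157 = 54.1%, Compound 1 27/57 = 47.4% → Drug A
Overall: Drug A 291/720 = 40.4%, Compound 1 114/348 = 32.8% → Drug A
Neither sweeps: Drug A wins 3 of 4 groups, Compound 1 wins 1. Drug A wins overall but not every group — no Simpson reversal.

No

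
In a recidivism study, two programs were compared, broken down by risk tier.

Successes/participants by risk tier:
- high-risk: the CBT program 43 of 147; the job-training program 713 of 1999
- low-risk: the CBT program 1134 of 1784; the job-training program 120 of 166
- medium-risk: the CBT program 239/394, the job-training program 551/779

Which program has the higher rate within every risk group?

High-risk: the CBT program 43/147 = 29.3%, the job-training program 713/1999 = 35.7% → the job-training program
Low-risk: the CBT program 1134/1784 = 63.6%, the job-training program 120/166 = 72.3% → the job-training program
Medium-risk: the CBT program 239/394 = 60.7%, the job-training program 551/779 = 70.7% → the job-training program
The job-training program has the higher rate in all 3 groups.

the job-training program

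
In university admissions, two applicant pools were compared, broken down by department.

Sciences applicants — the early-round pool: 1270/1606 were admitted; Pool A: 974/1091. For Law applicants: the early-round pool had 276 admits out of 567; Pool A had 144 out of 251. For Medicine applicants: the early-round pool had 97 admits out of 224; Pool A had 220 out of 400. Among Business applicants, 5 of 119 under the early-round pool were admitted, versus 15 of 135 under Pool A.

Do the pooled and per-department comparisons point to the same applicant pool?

Sciences: the early-round pool 1270/1606 = 79.1%, Pool A 974/1091 = 89.3% → Pool A
Law: the early-round pool 276/567 = 48.7%, Pool A 144/251 = 57.4% → Pool A
Medicine: the early-round pool 97/224 = 43.3%, Pool A 220/400 = 55.0% → Pool A
Business: the early-round pool 5/119 = 4.2%, Pool A 15/135 = 11.1% → Pool A
Overall: the early-round pool 1648/2516 = 65.5%, Pool A 1353/1877 = 72.1% → Pool A
Pool A wins overall and in every department group — no reversal.

Yes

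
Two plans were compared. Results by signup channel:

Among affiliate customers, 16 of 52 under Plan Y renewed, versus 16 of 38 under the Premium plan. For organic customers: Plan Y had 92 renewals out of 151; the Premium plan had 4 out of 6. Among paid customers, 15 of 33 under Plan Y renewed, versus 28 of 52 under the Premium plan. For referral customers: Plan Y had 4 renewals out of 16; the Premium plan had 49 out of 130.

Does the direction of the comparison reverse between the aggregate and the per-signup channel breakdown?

Affiliate: Plan Y 16/52 = 30.8%, the Premium plan 16/38 = 42.1% → the Premium plan
Organic: Plan Y 92/151 = 60.9%, the Premium plan 4/6 = 66.7% → the Premium plan
Paid: Plan Y 15/33 = 45.5%, the Premium plan 28/52 = 53.8% → the Premium plan
Referral: Plan Y 4/16 = 25.0%, the Premium plan 49/130 = 37.7% → the Premium plan
Overall: Plan Y 127/252 = 50.4%, the Premium plan 97/226 = 42.9% → Plan Y
The Premium plan wins each signup group but Plan Y wins overall — the comparison reverses. The Premium plan's customers skew toward referral, which has a lower base rate.

Yes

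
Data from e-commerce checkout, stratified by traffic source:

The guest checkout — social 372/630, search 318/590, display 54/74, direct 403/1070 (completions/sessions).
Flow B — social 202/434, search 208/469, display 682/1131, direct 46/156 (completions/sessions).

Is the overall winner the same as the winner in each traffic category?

Social: the guest checkout 372/630 = 59.0%, Flow B 202/434 = 46.5% → the guest checkout
Search: the guest checkout 318/590 = 53.9%, Flow B 208/469 = 44.3% → the guest checkout
Display: the guest checkout 54/74 = 73.0%, Flow B 682/1131 = 60.3% → the guest checkout
Direct: the guest checkout 403/1070 = 37.7%, Flow B 46/156 = 29.5% → the guest checkout
Overall: the guest checkout 1147/2364 = 48.5%, Flow B 1138/2190 = 52.0% → Flow B
The guest checkout wins each traffic group but Flow B wins overall — the comparison reverses. The guest checkout's sessions skew toward direct, which has a lower base rate.

No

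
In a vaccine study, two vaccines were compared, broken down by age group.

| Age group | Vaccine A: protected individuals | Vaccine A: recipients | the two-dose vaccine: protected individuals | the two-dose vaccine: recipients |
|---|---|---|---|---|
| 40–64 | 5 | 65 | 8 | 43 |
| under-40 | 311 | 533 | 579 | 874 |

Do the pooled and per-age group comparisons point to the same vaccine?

Yes

40–64: Vaccine A 5/65 = 7.7%, the two-dose vaccine 8/43 = 18.6% → the two-dose vaccine
Under-40: Vaccine A 311/533 = 58.3%, the two-dose vaccine 579/874 = 66.2% → the two-dose vaccine
Overall: Vaccine A 316/598 = 52.8%, the two-dose vaccine 587/917 = 64.0% → the two-dose vaccine
The two-dose vaccine wins overall and in every age group — no reversal.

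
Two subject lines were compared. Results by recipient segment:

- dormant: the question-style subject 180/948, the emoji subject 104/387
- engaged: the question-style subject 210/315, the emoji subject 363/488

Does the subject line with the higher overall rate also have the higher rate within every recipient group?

Yes

Dormant: the question-style subject 180/948 = 19.0%, the emoji subject 104/387 = 26.9% → the emoji subject
Engaged: the question-style subject 210/315 = 66.7%, the emoji subject 363/488 = 74.4% → the emoji subject
Overall: the question-style subject 390/1263 = 30.9%, the emoji subject 467/875 = 53.4% → the emoji subject
The emoji subject wins overall and in every recipient group — no reversal.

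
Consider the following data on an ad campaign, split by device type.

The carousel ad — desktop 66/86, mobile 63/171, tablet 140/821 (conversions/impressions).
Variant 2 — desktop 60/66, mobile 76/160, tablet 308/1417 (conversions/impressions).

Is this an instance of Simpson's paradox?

No

Desktop: the carousel ad 66/86 = 76.7%, Variant 2 60/66 = 90.9% → Variant 2
Mobile: the carousel ad 63/171 = 36.8%, Variant 2 76/160 = 47.5% → Variant 2
Tablet: the carousel ad 140/821 = 17.1%, Variant 2 308/1417 = 21.7% → Variant 2
Overall: the carousel ad 269/1078 = 25.0%, Variant 2 444/1643 = 27.0% → Variant 2
Variant 2 wins overall and in every device group — no reversal.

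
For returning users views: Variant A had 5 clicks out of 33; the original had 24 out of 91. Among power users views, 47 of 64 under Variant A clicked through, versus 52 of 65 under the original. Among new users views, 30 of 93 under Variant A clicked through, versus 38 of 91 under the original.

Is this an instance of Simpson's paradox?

No

Returning users: Variant A 5/33 = 15.2%, the original 24/91 = 26.4% → the original
Power users: Variant A 47/64 = 73.4%, the original 52/65 = 80.0% → the original
New users: Variant A 30/93 = 32.3%, the original 38/91 = 41.8% → the original
Overall: Variant A 82/190 = 43.2%, the original 114/247 = 46.2% → the original
The original wins overall and in every user group — no reversal.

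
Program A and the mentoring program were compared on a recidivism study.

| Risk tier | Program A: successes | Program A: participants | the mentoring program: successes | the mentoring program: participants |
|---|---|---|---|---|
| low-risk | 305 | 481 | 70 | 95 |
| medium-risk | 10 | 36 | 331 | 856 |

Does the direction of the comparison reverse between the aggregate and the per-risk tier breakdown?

Yes

Low-risk: Program A 305/481 = 63.4%, the mentoring program 70/95 = 73.7% → the mentoring program
Medium-risk: Program A 10/36 = 27.8%, the mentoring program 331/856 = 38.7% → the mentoring program
Overall: Program A 315/517 = 60.9%, the mentoring program 401/951 = 42.2% → Program A
The mentoring program wins each risk group but Program A wins overall — the comparison reverses. The mentoring program's participants skew toward medium-risk, which has a lower base rate.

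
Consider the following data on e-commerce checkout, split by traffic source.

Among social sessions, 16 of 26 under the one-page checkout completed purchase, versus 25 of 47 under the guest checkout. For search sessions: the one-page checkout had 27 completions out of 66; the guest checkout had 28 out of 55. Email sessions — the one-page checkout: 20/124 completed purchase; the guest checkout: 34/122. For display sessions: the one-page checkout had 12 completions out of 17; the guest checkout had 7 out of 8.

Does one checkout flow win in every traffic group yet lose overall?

Social: the one-page checkout 16/26 = 61.5%, the guest checkout 25/47 = 53.2% → the one-page checkout
Search: the one-page checkout 27/66 = 40.9%, the guest checkout 28/55 = 50.9% → the guest checkout
Email: the one-page checkout 20/124 = 16.1%, the guest checkout 34/122 = 27.9% → the guest checkout
Display: the one-page checkout 12/17 = 70.6%, the guest checkout 7/8 = 87.5% → the guest checkout
Overall: the one-page checkout 75/233 = 32.2%, the guest checkout 94/232 = 40.5% → the guest checkout
Neither sweeps: the one-page checkout wins 1 of 4 groups, the guest checkout wins 3. The guest checkout wins overall but not every group — no Simpson reversal.

No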